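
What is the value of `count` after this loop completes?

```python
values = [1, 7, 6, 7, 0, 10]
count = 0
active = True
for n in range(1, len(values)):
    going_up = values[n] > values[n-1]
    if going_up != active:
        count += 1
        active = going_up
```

Count direction changes in [1, 7, 6, 7, 0, 10]
`count` takes the values: 0 → 1 → 2 → 3 → 4

Answer: 4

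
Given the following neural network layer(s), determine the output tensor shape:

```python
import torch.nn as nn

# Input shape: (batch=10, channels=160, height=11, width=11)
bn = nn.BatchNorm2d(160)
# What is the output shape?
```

Input: (10, 160, 11, 11) -> Output: (10, 160, 11, 11)

Answer: (10, 160, 11, 11)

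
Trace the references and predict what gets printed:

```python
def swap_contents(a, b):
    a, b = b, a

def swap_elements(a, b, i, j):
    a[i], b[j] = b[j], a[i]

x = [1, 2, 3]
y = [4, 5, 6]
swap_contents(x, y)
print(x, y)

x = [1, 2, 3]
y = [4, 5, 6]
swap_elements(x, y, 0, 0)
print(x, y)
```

Key concept: parameter rebinding vs mutation.
Step by step:
`x = [1, 2, 3]` → x = [1, 2, 3]
`y = [4, 5, 6]` → y = [4, 5, 6]
`swap_contents(x, y)` → no visible change to tracked variables
`print(x, y)` → prints [1, 2, 3] [4, 5, 6]
`x = [1, 2, 3]` → x = [1, 2, 3]
`y = [4, 5, 6]` → y = [4, 5, 6]
`swap_elements(x, y, 0, 0)` → x = [4, 2, 3]; y = [1, 5, 6]
`print(x, y)` → prints [4, 2, 3] [1, 5, 6]

Answer:
[1, 2, 3] [4, 5, 6]
[4, 2, 3] [1, 5, 6]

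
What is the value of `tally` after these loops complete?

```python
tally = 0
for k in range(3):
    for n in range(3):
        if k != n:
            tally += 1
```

3² - 3 (exclude diagonal)
`tally` takes the values: 0 → 1 → 2 → 3 → 4 → 5 → 6

Answer: 6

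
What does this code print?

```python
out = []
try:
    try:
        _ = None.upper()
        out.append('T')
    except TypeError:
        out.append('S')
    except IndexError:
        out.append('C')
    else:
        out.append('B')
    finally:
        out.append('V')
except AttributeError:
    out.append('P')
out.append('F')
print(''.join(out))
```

Execution trace: 'V' (finally) → 'P' (outer except AttributeError) → 'F' (after the try/except). Output: VPF

Answer: VPF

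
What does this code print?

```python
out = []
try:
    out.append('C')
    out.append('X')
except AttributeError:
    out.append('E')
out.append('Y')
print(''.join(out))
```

Execution trace: 'C' (try body) → 'X' (try body, no exception) → 'Y' (after the try/except). Output: CXY

Answer: CXY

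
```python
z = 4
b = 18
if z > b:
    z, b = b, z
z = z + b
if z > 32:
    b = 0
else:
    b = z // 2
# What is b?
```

Trace:
`z = 4` → z = 4
`b = 18` → b = 18
`if z > b: ...` → z > b is False → no variable changes
`z = z + b` → z = 22
`if z > 32: ...` → z > 32 is False, take else branch → b = 11
So b = 11

Answer: 11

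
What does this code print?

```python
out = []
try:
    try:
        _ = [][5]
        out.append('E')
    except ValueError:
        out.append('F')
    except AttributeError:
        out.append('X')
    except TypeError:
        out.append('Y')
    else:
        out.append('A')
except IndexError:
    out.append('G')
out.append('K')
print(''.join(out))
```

Execution trace: 'G' (outer except IndexError) → 'K' (after the try/except). Output: GK

Answer: GK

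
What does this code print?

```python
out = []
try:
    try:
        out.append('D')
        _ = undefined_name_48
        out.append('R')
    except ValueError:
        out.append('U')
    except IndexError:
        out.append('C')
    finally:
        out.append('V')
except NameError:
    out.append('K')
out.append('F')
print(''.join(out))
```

Execution trace: 'D' (inner try body) → 'V' (inner finally) → 'K' (outer except NameError) → 'F' (after the try/except). Output: DVKF

Answer: DVKF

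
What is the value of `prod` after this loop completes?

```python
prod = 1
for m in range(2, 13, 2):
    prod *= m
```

Product of even numbers 2 to 12
`prod` takes the values: 1 → 2 → 8 → 48 → 384 → 3840 → 46080

Answer: 46080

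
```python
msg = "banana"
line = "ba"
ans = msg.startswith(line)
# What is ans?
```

Trace:
`msg = "banana"` → msg = 'banana'
`line = "ba"` → line = 'ba'
`ans = msg.startswith(line)` → ans = True
So ans = True

Answer: True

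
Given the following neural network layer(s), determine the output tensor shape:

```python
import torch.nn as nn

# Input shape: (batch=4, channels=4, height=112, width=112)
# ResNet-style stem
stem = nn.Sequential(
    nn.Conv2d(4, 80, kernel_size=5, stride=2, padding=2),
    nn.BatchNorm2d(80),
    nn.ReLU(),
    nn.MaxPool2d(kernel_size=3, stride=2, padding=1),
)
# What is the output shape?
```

Input: (4, 4, 112, 112) -> after Conv2d 5x5 stride=2: (4, 80, 56, 56) -> Output: (4, 80, 28, 28)

Answer: (4, 80, 28, 28)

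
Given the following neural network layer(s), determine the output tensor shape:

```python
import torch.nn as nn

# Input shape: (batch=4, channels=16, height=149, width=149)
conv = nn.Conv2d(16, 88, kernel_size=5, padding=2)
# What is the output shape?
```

Input: (4, 16, 149, 149) -> Output: (4, 88, 149, 149)

Answer: (4, 88, 149, 149)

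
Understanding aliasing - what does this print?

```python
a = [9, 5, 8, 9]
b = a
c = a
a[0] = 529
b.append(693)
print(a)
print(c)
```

Key concept: multiple aliases.
Step by step:
`a = [9, 5, 8, 9]` → a = [9, 5, 8, 9]
`b = a` → b = [9, 5, 8, 9] (same object as a)
`c = a` → c = [9, 5, 8, 9] (same object as a, b)
`a[0] = 529` → a = [529, 5, 8, 9] (same object as b, c); b = [529, 5, 8, 9] (same object as a, c); c = [529, 5, 8, 9] (same object as a, b)
`b.append(693)` → a = [529, 5, 8, 9, 693] (same object as b, c); b = [529, 5, 8, 9, 693] (same object as a, c); c = [529, 5, 8, 9, 693] (same object as a, b)
`print(a)` → prints [529, 5, 8, 9, 693]
`print(c)` → prints [529, 5, 8, 9, 693]

Answer:
[529, 5, 8, 9, 693]
[529, 5, 8, 9, 693]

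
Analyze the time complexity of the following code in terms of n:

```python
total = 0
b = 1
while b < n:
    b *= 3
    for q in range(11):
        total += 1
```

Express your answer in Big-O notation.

Each loop level contributes: log n × 1. Multiplying the contributions gives O(log n).

Answer: O(log n)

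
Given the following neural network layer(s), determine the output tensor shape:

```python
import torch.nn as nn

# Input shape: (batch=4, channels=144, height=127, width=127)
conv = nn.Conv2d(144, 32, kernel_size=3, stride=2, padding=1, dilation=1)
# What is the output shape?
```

Input: (4, 144, 127, 127) -> Output: (4, 32, 64, 64)

Answer: (4, 32, 64, 64)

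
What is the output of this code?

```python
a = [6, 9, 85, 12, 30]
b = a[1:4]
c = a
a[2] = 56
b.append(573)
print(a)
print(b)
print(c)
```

Key concept: slice vs alias.
Step by step:
`a = [6, 9, 85, 12, 30]` → a = [6, 9, 85, 12, 30]
`b = a[1:4]` → b = [9, 85, 12]
`c = a` → c = [6, 9, 85, 12, 30] (same object as a)
`a[2] = 56` → a = [6, 9, 56, 12, 30] (same object as c); c = [6, 9, 56, 12, 30] (same object as a)
`b.append(573)` → b = [9, 85, 12, 573]
`print(a)` → prints [6, 9, 56, 12, 30]
`print(b)` → prints [9, 85, 12, 573]
`print(c)` → prints [6, 9, 56, 12, 30]

Answer:
[6, 9, 56, 12, 30]
[9, 85, 12, 573]
[6, 9, 56, 12, 30]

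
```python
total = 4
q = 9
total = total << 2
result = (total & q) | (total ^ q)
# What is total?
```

Trace:
`total = 4` → total = 4
`q = 9` → q = 9
`total = total << 2` → total = 16
`result = (total & q) | (total ^ q)` → result = 25
So total = 16

Answer: 16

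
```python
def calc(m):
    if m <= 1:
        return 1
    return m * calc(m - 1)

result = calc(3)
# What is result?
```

calc(3) = 3 * 2 * 1 = 6

Answer: 6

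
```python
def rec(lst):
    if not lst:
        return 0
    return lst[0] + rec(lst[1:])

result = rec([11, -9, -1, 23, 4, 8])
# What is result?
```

11 + (-9) + (-1) + 23 + 4 + 8 + 0 = 36

Answer: 36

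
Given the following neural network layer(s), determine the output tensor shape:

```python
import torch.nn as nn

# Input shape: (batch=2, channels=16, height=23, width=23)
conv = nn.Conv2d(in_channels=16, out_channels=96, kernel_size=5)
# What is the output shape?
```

Input: (2, 16, 23, 23) -> Output: (2, 96, 19, 19)

Answer: (2, 96, 19, 19)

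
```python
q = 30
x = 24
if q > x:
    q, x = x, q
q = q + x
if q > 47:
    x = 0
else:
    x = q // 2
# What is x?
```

Trace:
`q = 30` → q = 30
`x = 24` → x = 24
`if q > x: ...` → q > x is True → q = 24; x = 30
`q = q + x` → q = 54
`if q > 47: ...` → q > 47 is True → x = 0
So x = 0

Answer: 0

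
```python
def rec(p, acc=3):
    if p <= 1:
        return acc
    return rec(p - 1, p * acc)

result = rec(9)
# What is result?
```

Accumulator trace (n, acc): (9, 3) -> (8, 27) -> (7, 216) -> (6, 1512) -> (5, 9072) -> (4, 45360) -> (3, 181440) -> (2, 544320) -> (1, 1088640) -> return 1088640

Answer: 1088640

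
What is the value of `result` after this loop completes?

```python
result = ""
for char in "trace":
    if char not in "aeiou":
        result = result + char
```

Remove vowels from 'trace'
`result` takes the values: "" → "t" → "tr" → "trc"

Answer: "trc"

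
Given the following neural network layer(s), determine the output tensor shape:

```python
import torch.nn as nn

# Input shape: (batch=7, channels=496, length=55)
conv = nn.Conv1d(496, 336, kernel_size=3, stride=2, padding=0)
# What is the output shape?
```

Input: (7, 496, 55) -> Output: (7, 336, 27)

Answer: (7, 336, 27)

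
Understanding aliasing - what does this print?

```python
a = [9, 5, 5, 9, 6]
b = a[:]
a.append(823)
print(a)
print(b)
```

Key concept: slice [:] creates copy.
Step by step:
`a = [9, 5, 5, 9, 6]` → a = [9, 5, 5, 9, 6]
`b = a[:]` → b = [9, 5, 5, 9, 6]
`a.append(823)` → a = [9, 5, 5, 9, 6, 823]
`print(a)` → prints [9, 5, 5, 9, 6, 823]
`print(b)` → prints [9, 5, 5, 9, 6]

Answer:
[9, 5, 5, 9, 6, 823]
[9, 5, 5, 9, 6]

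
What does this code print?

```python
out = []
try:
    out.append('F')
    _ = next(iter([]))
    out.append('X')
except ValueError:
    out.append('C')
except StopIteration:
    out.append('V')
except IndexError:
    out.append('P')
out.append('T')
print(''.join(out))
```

Execution trace: 'F' (try body) → 'V' (except StopIteration) → 'T' (after the try/except). Output: FVT

Answer: FVT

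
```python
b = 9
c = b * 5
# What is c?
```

Trace:
`b = 9` → b = 9
`c = b * 5` → c = 45
So c = 45

Answer: 45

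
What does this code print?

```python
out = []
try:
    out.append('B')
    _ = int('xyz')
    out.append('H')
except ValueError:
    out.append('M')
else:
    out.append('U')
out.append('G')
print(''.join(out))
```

Execution trace: 'B' (try body) → 'M' (except ValueError) → 'G' (after the try/except). Output: BMG

Answer: BMG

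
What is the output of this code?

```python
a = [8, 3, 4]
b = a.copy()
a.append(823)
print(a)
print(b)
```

Key concept: list.copy() creates independent copy.
Step by step:
`a = [8, 3, 4]` → a = [8, 3, 4]
`b = a.copy()` → b = [8, 3, 4]
`a.append(823)` → a = [8, 3, 4, 823]
`print(a)` → prints [8, 3, 4, 823]
`print(b)` → prints [8, 3, 4]

Answer:
[8, 3, 4, 823]
[8, 3, 4]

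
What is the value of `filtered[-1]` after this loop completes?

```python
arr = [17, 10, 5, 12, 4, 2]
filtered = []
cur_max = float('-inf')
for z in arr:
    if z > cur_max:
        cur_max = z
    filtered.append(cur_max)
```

Running max ends at 17
`filtered` takes the values: [] → [17] → [17, 17] → [17, 17, 17] → [17, 17, 17, 17] → [17, 17, 17, 17, 17] → [17, 17, 17, 17, 17, 17]
So `filtered[-1]` = 17

Answer: 17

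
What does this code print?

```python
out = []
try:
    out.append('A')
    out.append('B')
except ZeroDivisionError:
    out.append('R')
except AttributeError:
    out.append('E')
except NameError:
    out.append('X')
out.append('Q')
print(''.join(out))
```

Execution trace: 'A' (try body) → 'B' (try body, no exception) → 'Q' (after the try/except). Output: ABQ

Answer: ABQ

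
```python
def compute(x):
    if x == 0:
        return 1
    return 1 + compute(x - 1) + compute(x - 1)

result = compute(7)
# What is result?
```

compute(x) = 1 + 2·compute(x-1), compute(0)=1. Closed form: (1+1)·2^7 - 1 = 255.

Answer: 255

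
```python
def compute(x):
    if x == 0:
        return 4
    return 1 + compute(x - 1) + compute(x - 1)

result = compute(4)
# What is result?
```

compute(x) = 1 + 2·compute(x-1), compute(0)=4. Closed form: (4+1)·2^4 - 1 = 79.

Answer: 79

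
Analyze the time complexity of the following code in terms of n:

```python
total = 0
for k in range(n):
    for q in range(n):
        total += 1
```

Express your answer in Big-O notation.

Each loop level contributes: n × n. Multiplying the contributions gives O(n^2).

Answer: O(n^2)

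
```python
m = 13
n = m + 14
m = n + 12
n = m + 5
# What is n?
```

Trace:
`m = 13` → m = 13
`n = m + 14` → n = 27
`m = n + 12` → m = 39
`n = m + 5` → n = 44
So n = 44

Answer: 44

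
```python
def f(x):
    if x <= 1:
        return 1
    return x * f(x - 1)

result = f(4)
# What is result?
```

f(4) = 4 * 3 * 2 * 1 = 24

Answer: 24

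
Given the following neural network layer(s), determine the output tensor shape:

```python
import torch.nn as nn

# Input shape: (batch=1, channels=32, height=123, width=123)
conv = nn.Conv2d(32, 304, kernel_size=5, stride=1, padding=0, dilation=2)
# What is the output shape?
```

Input: (1, 32, 123, 123) -> Output: (1, 304, 115, 115)

Answer: (1, 304, 115, 115)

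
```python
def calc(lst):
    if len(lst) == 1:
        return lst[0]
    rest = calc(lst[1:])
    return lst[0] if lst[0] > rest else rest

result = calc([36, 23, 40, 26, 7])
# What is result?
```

Recursive max over [36, 23, 40, 26, 7] = 40

Answer: 40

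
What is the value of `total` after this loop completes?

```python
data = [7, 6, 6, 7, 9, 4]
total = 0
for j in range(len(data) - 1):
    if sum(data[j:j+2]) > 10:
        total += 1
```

Count windows with sum > 10
`total` takes the values: 0 → 1 → 2 → 3 → 4 → 5

Answer: 5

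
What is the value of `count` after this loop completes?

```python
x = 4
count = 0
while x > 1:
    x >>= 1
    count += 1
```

Count right shifts until 1
`count` takes the values: 0 → 1 → 2

Answer: 2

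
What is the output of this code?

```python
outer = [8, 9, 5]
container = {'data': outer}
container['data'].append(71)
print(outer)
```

Key concept: dict holds reference to list.
Step by step:
`outer = [8, 9, 5]` → outer = [8, 9, 5]
`container = {'data': outer}` → container = {'data': [8, 9, 5]}
`container['data'].append(71)` → outer = [8, 9, 5, 71]; container = {'data': [8, 9, 5, 71]}
`print(outer)` → prints [8, 9, 5, 71]

Answer: [8, 9, 5, 71]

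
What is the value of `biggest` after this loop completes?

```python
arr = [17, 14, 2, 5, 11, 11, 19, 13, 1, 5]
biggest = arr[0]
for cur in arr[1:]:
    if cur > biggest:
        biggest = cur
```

Maximum of [17, 14, 2, 5, 11, 11, 19, 13, 1, 5]
`biggest` takes the values: 17 → 19

Answer: 19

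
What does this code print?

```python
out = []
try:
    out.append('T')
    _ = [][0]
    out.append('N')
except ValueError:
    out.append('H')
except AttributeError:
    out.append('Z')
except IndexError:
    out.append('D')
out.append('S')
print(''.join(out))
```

Execution trace: 'T' (try body) → 'D' (except IndexError) → 'S' (after the try/except). Output: TDS

Answer: TDS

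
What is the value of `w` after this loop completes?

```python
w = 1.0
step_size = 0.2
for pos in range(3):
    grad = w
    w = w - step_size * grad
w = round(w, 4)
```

Gradient descent: w = 1.0 * (1 - 0.2)^3
`w` takes the values: 1.0 → 0.8 → 0.64 → 0.512

Answer: 0.512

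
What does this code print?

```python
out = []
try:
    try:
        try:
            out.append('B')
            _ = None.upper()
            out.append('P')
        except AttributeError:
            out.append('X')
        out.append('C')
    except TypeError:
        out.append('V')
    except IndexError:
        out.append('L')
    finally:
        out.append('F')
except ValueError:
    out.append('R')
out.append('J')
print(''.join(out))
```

Execution trace: 'B' (inner try body) → 'X' (inner except AttributeError) → 'C' (try body, no exception) → 'F' (finally) → 'J' (after the try/except). Output: BXCFJ

Answer: BXCFJ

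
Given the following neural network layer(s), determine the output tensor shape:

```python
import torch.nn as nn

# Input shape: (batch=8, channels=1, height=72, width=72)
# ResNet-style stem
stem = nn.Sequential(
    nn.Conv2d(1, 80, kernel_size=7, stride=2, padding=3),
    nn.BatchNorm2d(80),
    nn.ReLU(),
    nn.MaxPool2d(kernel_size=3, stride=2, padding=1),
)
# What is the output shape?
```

Input: (8, 1, 72, 72) -> after Conv2d 7x7 stride=2: (8, 80, 36, 36) -> Output: (8, 80, 18, 18)

Answer: (8, 80, 18, 18)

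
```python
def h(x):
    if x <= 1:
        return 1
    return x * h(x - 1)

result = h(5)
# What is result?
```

h(5) = 5 * 4 * 3 * 2 * 1 = 120

Answer: 120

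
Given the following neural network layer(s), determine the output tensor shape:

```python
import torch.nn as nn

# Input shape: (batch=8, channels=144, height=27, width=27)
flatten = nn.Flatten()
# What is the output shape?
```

Input: (8, 144, 27, 27) -> Output: (8, 104976)

Answer: (8, 104976)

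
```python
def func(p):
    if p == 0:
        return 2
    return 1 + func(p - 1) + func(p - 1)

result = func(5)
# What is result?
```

func(p) = 1 + 2·func(p-1), func(0)=2. Closed form: (2+1)·2^5 - 1 = 95.

Answer: 95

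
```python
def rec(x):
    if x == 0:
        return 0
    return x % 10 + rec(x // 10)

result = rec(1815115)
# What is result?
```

Sum of digits of 1815115: 5 + 1 + 1 + 5 + 1 + 8 + 1 = 22

Answer: 22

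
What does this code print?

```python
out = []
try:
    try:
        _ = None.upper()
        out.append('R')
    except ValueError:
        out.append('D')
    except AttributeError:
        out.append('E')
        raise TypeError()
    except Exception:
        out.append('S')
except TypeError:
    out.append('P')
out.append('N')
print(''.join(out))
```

Execution trace: 'E' (inner except AttributeError) → 'P' (outer except TypeError) → 'N' (after the try/except). Output: EPN

Answer: EPN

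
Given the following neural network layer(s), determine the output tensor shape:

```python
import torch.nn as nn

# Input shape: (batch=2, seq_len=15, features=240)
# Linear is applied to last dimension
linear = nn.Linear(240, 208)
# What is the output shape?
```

Input: (2, 15, 240) -> Output: (2, 15, 208)

Answer: (2, 15, 208)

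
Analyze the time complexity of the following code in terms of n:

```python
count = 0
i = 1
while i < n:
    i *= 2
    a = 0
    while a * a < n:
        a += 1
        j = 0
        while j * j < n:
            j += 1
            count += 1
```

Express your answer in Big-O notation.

Each loop level contributes: log n × √n × √n. Multiplying the contributions gives O(n log n).

Answer: O(n log n)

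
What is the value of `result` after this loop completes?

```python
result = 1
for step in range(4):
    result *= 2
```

2^4 = 16
`result` takes the values: 1 → 2 → 4 → 8 → 16

Answer: 16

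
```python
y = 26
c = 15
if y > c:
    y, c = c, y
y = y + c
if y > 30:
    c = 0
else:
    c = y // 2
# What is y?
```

Trace:
`y = 26` → y = 26
`c = 15` → c = 15
`if y > c: ...` → y > c is True → y = 15; c = 26
`y = y + c` → y = 41
`if y > 30: ...` → y > 30 is True → c = 0
So y = 41

Answer: 41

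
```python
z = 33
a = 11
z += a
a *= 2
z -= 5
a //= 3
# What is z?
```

Trace:
`z = 33` → z = 33
`a = 11` → a = 11
`z += a` → z = 44
`a *= 2` → a = 22
`z -= 5` → z = 39
`a //= 3` → a = 7
So z = 39

Answer: 39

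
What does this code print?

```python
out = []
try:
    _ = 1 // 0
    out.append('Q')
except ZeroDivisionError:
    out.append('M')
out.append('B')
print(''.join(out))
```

Execution trace: 'M' (except ZeroDivisionError) → 'B' (after the try/except). Output: MB

Answer: MB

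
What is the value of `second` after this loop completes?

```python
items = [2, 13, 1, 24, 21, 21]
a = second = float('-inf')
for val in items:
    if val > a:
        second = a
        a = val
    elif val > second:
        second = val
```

Second largest (with repeats) in [2, 13, 1, 24, 21, 21]
`second` takes the values: -inf → 2 → 13 → 21

Answer: 21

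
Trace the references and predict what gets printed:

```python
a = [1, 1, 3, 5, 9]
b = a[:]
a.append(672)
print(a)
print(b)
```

Key concept: slice [:] creates copy.
Step by step:
`a = [1, 1, 3, 5, 9]` → a = [1, 1, 3, 5, 9]
`b = a[:]` → b = [1, 1, 3, 5, 9]
`a.append(672)` → a = [1, 1, 3, 5, 9, 672]
`print(a)` → prints [1, 1, 3, 5, 9, 672]
`print(b)` → prints [1, 1, 3, 5, 9]

Answer:
[1, 1, 3, 5, 9, 672]
[1, 1, 3, 5, 9]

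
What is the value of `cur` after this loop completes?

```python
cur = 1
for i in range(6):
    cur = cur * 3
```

Multiply by 3, 6 times: 1 * 3^6 = 729
`cur` takes the values: 1 → 3 → 9 → 27 → 81 → 243 → 729

Answer: 729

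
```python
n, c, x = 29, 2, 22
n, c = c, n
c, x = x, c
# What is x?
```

Trace:
`n, c, x = 29, 2, 22` → n = 29; c = 2; x = 22
`n, c = c, n` → n = 2; c = 29
`c, x = x, c` → c = 22; x = 29
So x = 29

Answer: 29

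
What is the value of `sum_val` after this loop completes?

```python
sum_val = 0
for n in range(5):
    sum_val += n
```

Sum of 0 to 4 = 10
`sum_val` takes the values: 0 → 1 → 3 → 6 → 10

Answer: 10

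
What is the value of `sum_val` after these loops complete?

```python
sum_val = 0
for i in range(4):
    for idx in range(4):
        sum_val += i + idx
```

Sum of all i+idx for i,idx in 4x4
`sum_val` takes the values: 0 → 1 → 3 → 6 → 7 → 9 → 12 → 16 → 18 → 21 → 25 → 30 → 33 → 37 → 42 → 48

Answer: 48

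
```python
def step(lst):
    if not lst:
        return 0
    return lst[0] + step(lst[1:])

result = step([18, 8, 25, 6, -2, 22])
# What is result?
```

18 + 8 + 25 + 6 + (-2) + 22 + 0 = 77

Answer: 77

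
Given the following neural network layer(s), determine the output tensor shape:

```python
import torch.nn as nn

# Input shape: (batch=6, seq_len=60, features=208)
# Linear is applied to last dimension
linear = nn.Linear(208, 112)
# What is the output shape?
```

Input: (6, 60, 208) -> Output: (6, 60, 112)

Answer: (6, 60, 112)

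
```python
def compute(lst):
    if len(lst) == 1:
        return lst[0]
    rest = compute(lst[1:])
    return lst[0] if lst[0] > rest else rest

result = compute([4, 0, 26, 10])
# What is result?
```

Recursive max over [4, 0, 26, 10] = 26

Answer: 26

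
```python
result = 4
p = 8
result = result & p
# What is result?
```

Trace:
`result = 4` → result = 4
`p = 8` → p = 8
`result = result & p` → result = 0
So result = 0

Answer: 0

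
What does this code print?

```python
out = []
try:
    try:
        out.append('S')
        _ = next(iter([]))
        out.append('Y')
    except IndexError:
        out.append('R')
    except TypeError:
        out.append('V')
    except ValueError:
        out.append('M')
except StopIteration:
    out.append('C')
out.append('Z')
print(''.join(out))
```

Execution trace: 'S' (try body) → 'C' (outer except StopIteration) → 'Z' (after the try/except). Output: SCZ

Answer: SCZ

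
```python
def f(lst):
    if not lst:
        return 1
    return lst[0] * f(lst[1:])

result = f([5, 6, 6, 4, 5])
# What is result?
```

Product over [5, 6, 6, 4, 5] = 5 * 6 * 6 * 4 * 5 = 3600

Answer: 3600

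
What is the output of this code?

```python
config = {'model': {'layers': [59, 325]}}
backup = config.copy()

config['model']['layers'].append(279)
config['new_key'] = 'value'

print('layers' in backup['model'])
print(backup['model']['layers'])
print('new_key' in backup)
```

Key concept: shallow copy gotcha with nested dict.
Step by step:
`config = {'model': {'layers': [59, 325]}}` → config = {'model': {'layers': [59, 325]}}
`backup = config.copy()` → backup = {'model': {'layers': [59, 325]}}
`config['model']['layers'].append(279)` → config = {'model': {'layers': [59, 325, 279]}}; backup = {'model': {'layers': [59, 325, 279]}}
`config['new_key'] = 'value'` → config = {'model': {'layers': [59, 325, 279]}, 'new_key': 'value'}
`print('layers' in backup['model'])` → prints True
`print(backup['model']['layers'])` → prints [59, 325, 279]
`print('new_key' in backup)` → prints False

Answer:
True
[59, 325, 279]
False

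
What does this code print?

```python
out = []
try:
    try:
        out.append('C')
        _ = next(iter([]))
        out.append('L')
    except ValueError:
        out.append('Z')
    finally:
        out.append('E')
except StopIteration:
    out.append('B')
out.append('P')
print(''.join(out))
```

Execution trace: 'C' (inner try body) → 'E' (inner finally) → 'B' (outer except StopIteration) → 'P' (after the try/except). Output: CEBP

Answer: CEBP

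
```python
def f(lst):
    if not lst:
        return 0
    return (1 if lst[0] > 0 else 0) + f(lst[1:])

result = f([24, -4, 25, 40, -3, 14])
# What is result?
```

Count of positive elements in [24, -4, 25, 40, -3, 14] = 4

Answer: 4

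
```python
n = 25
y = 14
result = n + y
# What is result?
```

Trace:
`n = 25` → n = 25
`y = 14` → y = 14
`result = n + y` → result = 39
So result = 39

Answer: 39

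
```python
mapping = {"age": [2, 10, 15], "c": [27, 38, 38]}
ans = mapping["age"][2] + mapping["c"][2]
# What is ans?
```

Trace:
`mapping = {"age": [2, 10, 15], "c": [27, 38, 38]}` → mapping = {'age': [2, 10, 15], 'c': [27, 38, 38]}
`ans = mapping["age"][2] + mapping["c"][2]` → ans = 53
So ans = 53

Answer: 53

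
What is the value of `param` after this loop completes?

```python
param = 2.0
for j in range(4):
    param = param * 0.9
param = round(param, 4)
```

Exponential decay: 2.0 * 0.9^4
`param` takes the values: 2.0 → 1.8 → 1.62 → 1.458 → 1.3122

Answer: 1.3122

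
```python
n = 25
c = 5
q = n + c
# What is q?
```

Trace:
`n = 25` → n = 25
`c = 5` → c = 5
`q = n + c` → q = 30
So q = 30

Answer: 30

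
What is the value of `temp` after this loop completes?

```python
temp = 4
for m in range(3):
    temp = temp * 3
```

Multiply by 3, 3 times: 4 * 3^3 = 108
`temp` takes the values: 4 → 12 → 36 → 108

Answer: 108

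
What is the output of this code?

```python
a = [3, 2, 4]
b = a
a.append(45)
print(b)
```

Key concept: basic list aliasing.
Step by step:
`a = [3, 2, 4]` → a = [3, 2, 4]
`b = a` → b = [3, 2, 4] (same object as a)
`a.append(45)` → a = [3, 2, 4, 45] (same object as b); b = [3, 2, 4, 45] (same object as a)
`print(b)` → prints [3, 2, 4, 45]

Answer: [3, 2, 4, 45]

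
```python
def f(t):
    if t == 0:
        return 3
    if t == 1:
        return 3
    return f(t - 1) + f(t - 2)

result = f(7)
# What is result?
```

Build up from base cases: f(0)=3, f(1)=3, f(2)=6, f(3)=9, f(4)=15, f(5)=24, f(6)=39, ..., f(7)=63

Answer: 63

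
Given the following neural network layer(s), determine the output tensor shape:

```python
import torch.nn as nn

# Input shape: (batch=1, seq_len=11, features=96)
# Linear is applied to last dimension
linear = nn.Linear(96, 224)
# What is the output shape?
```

Input: (1, 11, 96) -> Output: (1, 11, 224)

Answer: (1, 11, 224)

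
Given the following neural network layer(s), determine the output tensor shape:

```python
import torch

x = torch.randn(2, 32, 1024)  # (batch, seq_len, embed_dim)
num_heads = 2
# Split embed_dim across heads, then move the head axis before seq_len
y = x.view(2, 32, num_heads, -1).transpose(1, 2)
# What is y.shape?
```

Input: (2, 32, 1024) -> head_dim = 1024 // 2 = 512; after view: (2, 32, 2, 512) -> after transpose(1, 2): (2, 2, 32, 512) -> Output: (2, 2, 32, 512)

Answer: (2, 2, 32, 512)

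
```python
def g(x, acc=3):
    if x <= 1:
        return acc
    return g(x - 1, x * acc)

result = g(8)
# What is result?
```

Accumulator trace (n, acc): (8, 3) -> (7, 24) -> (6, 168) -> (5, 1008) -> (4, 5040) -> (3, 20160) -> (2, 60480) -> (1, 120960) -> return 120960

Answer: 120960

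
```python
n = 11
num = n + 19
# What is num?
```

Trace:
`n = 11` → n = 11
`num = n + 19` → num = 30
So num = 30

Answer: 30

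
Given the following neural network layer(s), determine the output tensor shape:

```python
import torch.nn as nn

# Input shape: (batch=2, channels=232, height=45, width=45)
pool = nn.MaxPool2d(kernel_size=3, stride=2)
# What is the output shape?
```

Input: (2, 232, 45, 45) -> Output: (2, 232, 22, 22)

Answer: (2, 232, 22, 22)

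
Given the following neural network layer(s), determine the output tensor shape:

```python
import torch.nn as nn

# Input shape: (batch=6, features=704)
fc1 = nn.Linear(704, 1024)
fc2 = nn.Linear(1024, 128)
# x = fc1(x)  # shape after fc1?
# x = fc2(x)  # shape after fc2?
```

Input: (6, 704) -> after fc1: (6, 1024) -> Output: (6, 128)

Answer: (6, 128)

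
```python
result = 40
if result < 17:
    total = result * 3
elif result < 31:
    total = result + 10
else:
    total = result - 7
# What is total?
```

Trace:
`result = 40` → result = 40
`if result < 17: ...` → result < 17 is False, result < 31 is False, take else branch → total = 33
So total = 33

Answer: 33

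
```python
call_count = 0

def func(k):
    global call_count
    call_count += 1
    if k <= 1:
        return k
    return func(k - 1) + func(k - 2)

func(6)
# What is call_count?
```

Calls(k) = 1 + Calls(k-1) + Calls(k-2); Calls(0)=Calls(1)=1. For k=6 this gives 25.

Answer: 25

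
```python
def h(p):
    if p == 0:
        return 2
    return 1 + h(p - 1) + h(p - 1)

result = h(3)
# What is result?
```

h(p) = 1 + 2·h(p-1), h(0)=2. Closed form: (2+1)·2^3 - 1 = 23.

Answer: 23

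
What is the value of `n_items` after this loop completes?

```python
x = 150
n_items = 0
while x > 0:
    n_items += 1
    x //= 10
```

Count digits by repeated division by 10
`n_items` takes the values: 0 → 1 → 2 → 3

Answer: 3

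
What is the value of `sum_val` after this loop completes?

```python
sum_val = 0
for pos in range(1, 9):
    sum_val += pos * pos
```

Sum of squares 1² to 8² = 204
`sum_val` takes the values: 0 → 1 → 5 → 14 → 30 → 55 → 91 → 140 → 204

Answer: 204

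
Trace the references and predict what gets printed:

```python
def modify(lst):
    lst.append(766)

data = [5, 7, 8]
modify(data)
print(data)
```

Key concept: function modifies passed list.
Step by step:
`data = [5, 7, 8]` → data = [5, 7, 8]
`modify(data)` → data = [5, 7, 8, 766]
`print(data)` → prints [5, 7, 8, 766]

Answer: [5, 7, 8, 766]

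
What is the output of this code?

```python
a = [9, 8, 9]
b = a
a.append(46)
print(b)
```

Key concept: basic list aliasing.
Step by step:
`a = [9, 8, 9]` → a = [9, 8, 9]
`b = a` → b = [9, 8, 9] (same object as a)
`a.append(46)` → a = [9, 8, 9, 46] (same object as b); b = [9, 8, 9, 46] (same object as a)
`print(b)` → prints [9, 8, 9, 46]

Answer: [9, 8, 9, 46]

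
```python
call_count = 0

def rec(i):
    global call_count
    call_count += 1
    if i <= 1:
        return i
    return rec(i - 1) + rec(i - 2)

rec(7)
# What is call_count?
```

Calls(i) = 1 + Calls(i-1) + Calls(i-2); Calls(0)=Calls(1)=1. For i=7 this gives 41.

Answer: 41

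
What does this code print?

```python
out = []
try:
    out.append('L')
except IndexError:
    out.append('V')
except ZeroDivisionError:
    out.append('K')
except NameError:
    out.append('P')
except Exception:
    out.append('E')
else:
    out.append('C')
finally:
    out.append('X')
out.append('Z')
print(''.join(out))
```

Execution trace: 'L' (try body, no exception) → 'C' (else) → 'X' (finally) → 'Z' (after the try/except). Output: LCXZ

Answer: LCXZ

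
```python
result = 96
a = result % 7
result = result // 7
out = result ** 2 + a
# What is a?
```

Trace:
`result = 96` → result = 96
`a = result % 7` → a = 5
`result = result // 7` → result = 13
`out = result ** 2 + a` → out = 174
So a = 5

Answer: 5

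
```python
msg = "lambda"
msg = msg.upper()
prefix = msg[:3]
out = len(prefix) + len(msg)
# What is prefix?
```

Trace:
`msg = "lambda"` → msg = 'lambda'
`msg = msg.upper()` → msg = 'LAMBDA'
`prefix = msg[:3]` → prefix = 'LAM'
`out = len(prefix) + len(msg)` → out = 9
So prefix = 'LAM'

Answer: 'LAM'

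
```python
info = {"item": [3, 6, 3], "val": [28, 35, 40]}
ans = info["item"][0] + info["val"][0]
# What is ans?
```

Trace:
`info = {"item": [3, 6, 3], "val": [28, 35, 40]}` → info = {'item': [3, 6, 3], 'val': [28, 35, 40]}
`ans = info["item"][0] + info["val"][0]` → ans = 31
So ans = 31

Answer: 31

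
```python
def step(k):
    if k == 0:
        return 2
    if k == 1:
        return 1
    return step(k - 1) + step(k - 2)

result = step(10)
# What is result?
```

Build up from base cases: step(0)=2, step(1)=1, step(2)=3, step(3)=4, step(4)=7, step(5)=11, step(6)=18, ..., step(10)=123

Answer: 123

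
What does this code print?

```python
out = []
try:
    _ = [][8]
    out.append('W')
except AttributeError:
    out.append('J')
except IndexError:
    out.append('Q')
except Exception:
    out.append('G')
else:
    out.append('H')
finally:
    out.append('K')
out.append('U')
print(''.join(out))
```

Execution trace: 'Q' (except IndexError) → 'K' (finally) → 'U' (after the try/except). Output: QKU

Answer: QKU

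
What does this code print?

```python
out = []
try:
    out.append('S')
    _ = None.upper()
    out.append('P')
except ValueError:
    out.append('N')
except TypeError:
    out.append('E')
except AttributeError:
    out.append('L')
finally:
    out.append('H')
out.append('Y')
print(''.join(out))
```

Execution trace: 'S' (try body) → 'L' (except AttributeError) → 'H' (finally) → 'Y' (after the try/except). Output: SLHY

Answer: SLHY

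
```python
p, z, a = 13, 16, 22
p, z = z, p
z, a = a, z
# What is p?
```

Trace:
`p, z, a = 13, 16, 22` → p = 13; z = 16; a = 22
`p, z = z, p` → p = 16; z = 13
`z, a = a, z` → z = 22; a = 13
So p = 16

Answer: 16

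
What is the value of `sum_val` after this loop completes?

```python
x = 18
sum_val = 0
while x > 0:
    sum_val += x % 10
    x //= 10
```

Sum digits of 18
`sum_val` takes the values: 0 → 8 → 9

Answer: 9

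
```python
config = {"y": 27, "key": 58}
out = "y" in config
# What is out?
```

Trace:
`config = {"y": 27, "key": 58}` → config = {'y': 27, 'key': 58}
`out = "y" in config` → out = True
So out = True

Answer: True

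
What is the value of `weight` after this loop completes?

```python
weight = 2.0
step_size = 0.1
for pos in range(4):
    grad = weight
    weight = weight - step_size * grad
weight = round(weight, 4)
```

Gradient descent: w = 2.0 * (1 - 0.1)^4
`weight` takes the values: 2.0 → 1.8 → 1.62 → 1.458 → 1.3122

Answer: 1.3122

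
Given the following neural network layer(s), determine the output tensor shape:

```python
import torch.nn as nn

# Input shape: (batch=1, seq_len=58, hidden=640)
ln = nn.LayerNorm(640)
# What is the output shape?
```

Input: (1, 58, 640) -> Output: (1, 58, 640)

Answer: (1, 58, 640)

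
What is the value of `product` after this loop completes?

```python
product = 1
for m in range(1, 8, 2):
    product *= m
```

Product of 1, 3, 5, ... up to 7
`product` takes the values: 1 → 3 → 15 → 105

Answer: 105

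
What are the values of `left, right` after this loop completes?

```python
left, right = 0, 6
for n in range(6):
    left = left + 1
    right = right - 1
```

left goes 0→6, right goes 6→0
`left, right` takes the values: (0, 6) → (1, 6) → (1, 5) → (2, 5) → (2, 4) → (3, 4) → (3, 3) → (4, 3) → (4, 2) → (5, 2) → (5, 1) → (6, 1) → (6, 0)

Answer: 6, 0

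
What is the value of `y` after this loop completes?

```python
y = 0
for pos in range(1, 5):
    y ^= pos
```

XOR of 1 to 4
`y` takes the values: 0 → 1 → 3 → 0 → 4

Answer: 4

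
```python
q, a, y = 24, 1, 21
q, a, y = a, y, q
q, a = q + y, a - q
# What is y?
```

Trace:
`q, a, y = 24, 1, 21` → q = 24; a = 1; y = 21
`q, a, y = a, y, q` → q = 1; a = 21; y = 24
`q, a = q + y, a - q` → q = 25; a = 20
So y = 24

Answer: 24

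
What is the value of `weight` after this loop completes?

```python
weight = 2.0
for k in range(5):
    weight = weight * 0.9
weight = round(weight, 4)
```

Exponential decay: 2.0 * 0.9^5
`weight` takes the values: 2.0 → 1.8 → 1.62 → 1.458 → 1.3122 → 1.18098 → 1.181

Answer: 1.181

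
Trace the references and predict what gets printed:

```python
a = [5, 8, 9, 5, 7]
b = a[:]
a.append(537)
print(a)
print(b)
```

Key concept: slice [:] creates copy.
Step by step:
`a = [5, 8, 9, 5, 7]` → a = [5, 8, 9, 5, 7]
`b = a[:]` → b = [5, 8, 9, 5, 7]
`a.append(537)` → a = [5, 8, 9, 5, 7, 537]
`print(a)` → prints [5, 8, 9, 5, 7, 537]
`print(b)` → prints [5, 8, 9, 5, 7]

Answer:
[5, 8, 9, 5, 7, 537]
[5, 8, 9, 5, 7]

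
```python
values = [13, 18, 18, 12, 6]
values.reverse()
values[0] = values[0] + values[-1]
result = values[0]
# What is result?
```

Trace:
`values = [13, 18, 18, 12, 6]` → values = [13, 18, 18, 12, 6]
`values.reverse()` → values = [6, 12, 18, 18, 13]
`values[0] = values[0] + values[-1]` → values = [19, 12, 18, 18, 13]
`result = values[0]` → result = 19
So result = 19

Answer: 19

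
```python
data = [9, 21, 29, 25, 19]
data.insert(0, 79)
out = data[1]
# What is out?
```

Trace:
`data = [9, 21, 29, 25, 19]` → data = [9, 21, 29, 25, 19]
`data.insert(0, 79)` → data = [79, 9, 21, 29, 25, 19]
`out = data[1]` → out = 9
So out = 9

Answer: 9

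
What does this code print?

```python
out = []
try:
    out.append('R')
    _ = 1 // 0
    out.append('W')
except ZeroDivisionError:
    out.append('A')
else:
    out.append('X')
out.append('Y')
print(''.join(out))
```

Execution trace: 'R' (try body) → 'A' (except ZeroDivisionError) → 'Y' (after the try/except). Output: RAY

Answer: RAY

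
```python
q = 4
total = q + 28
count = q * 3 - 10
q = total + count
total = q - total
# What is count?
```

Trace:
`q = 4` → q = 4
`total = q + 28` → total = 32
`count = q * 3 - 10` → count = 2
`q = total + count` → q = 34
`total = q - total` → total = 2
So count = 2

Answer: 2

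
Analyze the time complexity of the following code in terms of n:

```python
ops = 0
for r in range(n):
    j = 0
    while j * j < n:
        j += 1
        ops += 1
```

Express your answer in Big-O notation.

Each loop level contributes: n × √n. Multiplying the contributions gives O(n√n).

Answer: O(n√n)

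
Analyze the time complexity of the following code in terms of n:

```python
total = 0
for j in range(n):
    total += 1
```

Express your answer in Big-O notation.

Each loop level contributes: n. Multiplying the contributions gives O(n).

Answer: O(n)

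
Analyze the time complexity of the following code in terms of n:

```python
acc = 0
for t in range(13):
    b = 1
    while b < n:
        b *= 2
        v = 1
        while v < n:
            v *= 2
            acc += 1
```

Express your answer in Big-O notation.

Each loop level contributes: 1 × log n × log n. Multiplying the contributions gives O(log² n).

Answer: O(log² n)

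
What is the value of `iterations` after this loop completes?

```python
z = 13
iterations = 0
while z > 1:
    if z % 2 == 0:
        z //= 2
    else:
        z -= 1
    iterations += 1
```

Steps to reduce 13 to 1
`iterations` takes the values: 0 → 1 → 2 → 3 → 4 → 5

Answer: 5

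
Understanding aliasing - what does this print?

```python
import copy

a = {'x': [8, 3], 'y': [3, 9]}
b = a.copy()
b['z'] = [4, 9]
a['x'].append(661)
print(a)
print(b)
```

Key concept: shallow copy of dict with mutable values.
Step by step:
`a = {'x': [8, 3], 'y': [3, 9]}` → a = {'x': [8, 3], 'y': [3, 9]}
`b = a.copy()` → b = {'x': [8, 3], 'y': [3, 9]}
`b['z'] = [4, 9]` → b = {'x': [8, 3], 'y': [3, 9], 'z': [4, 9]}
`a['x'].append(661)` → a = {'x': [8, 3, 661], 'y': [3, 9]}; b = {'x': [8, 3, 661], 'y': [3, 9], 'z': [4, 9]}
`print(a)` → prints {'x': [8, 3, 661], 'y': [3, 9]}
`print(b)` → prints {'x': [8, 3, 661], 'y': [3, 9], 'z': [4, 9]}

Answer:
{'x': [8, 3, 661], 'y': [3, 9]}
{'x': [8, 3, 661], 'y': [3, 9], 'z': [4, 9]}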